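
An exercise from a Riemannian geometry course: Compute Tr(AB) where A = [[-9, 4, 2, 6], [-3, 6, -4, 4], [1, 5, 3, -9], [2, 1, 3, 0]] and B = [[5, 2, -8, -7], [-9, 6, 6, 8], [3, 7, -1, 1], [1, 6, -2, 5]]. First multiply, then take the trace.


Tr(AB) = sum_i (AB)_{ii} where (AB)_{ii} = sum_k A_{ik} B_{ki}.
(AB)_{11} = -9*5 + 4*-9 + 2*3 + 6*1 = -69
(AB)_{22} = -3*2 + 6*6 + -4*7 + 4*6 = 26
(AB)_{33} = 1*-8 + 5*6 + 3*-1 + -9*-2 = 37
(AB)_{44} = 2*-7 + 1*8 + 3*1 + 0*5 = -3
Tr(AB) = -69 + 26 + 37 + -3 = -9

-9


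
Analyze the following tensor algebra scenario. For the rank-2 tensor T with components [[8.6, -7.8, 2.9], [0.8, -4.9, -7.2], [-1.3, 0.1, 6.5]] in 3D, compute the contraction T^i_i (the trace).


The contraction (trace) of a rank-2 tensor is the sum of its diagonal elements.
Diagonal entries: A[1,1] = 8.6, A[2,2] = -4.9, A[3,3] = 6.5
Tr(A) = 8.6 + -4.9 + 6.5 = 10.2

10.2


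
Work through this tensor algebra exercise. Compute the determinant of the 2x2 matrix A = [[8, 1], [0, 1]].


For a 2x2 matrix [[a, b], [c, d]], det = a*d - b*c.
a = 8, b = 1, c = 0, d = 1
a*d = 8 * 1 = 8
b*c = 1 * 0 = 0
det = 8 - 0 = 8

8


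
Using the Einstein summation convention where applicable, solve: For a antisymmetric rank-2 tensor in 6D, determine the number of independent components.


A antisymmetric rank-2 tensor in d dimensions has d(d-1)/2 independent components.
d = 6
d(d-1)/2 = 6 * 5 / 2 = 30 / 2 = 15

15


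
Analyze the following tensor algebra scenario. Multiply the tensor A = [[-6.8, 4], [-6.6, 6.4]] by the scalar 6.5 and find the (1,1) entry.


Scalar multiplication: (cA)_{ij} = c * A_{ij}.
c = 6.5
A_{11} = -6.8
(cA)_{11} = 6.5 * -6.8 = -44.2

-44.2


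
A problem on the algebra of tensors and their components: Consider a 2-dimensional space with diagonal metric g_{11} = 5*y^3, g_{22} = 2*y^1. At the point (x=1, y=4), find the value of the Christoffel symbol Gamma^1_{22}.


For a diagonal metric, Gamma^k_{ij} = (1/2) g^{kk} (dg_{ik}/dx_j + dg_{jk}/dx_i - dg_{ij}/dx_k).
The metric is diagonal, so g_{ab} = 0 for a != b.
At the given point: g_{11} = 320, g_{22} = 8
g^{11} = 1/320
dg_{21}/dx_2 = 0 (off-diagonal)
dg_{21}/dx_2 = 0 (off-diagonal)
dg_{22}/dx_1 = dg_{22}/dx_1 = 0
Numerator = 0 + 0 - 0 = 0
Gamma^1_{22} = 0 / (2 * 320) = 0

0


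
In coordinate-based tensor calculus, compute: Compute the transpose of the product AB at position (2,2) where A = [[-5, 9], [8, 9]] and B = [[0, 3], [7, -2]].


(AB)^T_{ij} = (AB)_{ji} = sum_k A_{jk} B_{ki}.
For i=2, j=2 we need (AB)_{22}:
A_{21} * B_{12} = 8 * 3 = 24
A_{22} * B_{22} = 9 * -2 = -18
Sum = 24 + -18 = 6

6


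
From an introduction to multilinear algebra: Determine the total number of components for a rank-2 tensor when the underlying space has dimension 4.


The number of components of a rank-r tensor in d dimensions is d^r.
Here d = 4 and r = 2.
4^2 = 16

16


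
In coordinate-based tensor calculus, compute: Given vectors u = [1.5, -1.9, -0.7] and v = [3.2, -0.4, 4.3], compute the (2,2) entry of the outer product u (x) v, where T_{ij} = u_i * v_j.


The outer product entry T_{ij} = u_i * v_j.
We need i=2, j=2.
u_2 = -1.9, v_2 = -0.4
T_{2,2} = -1.9 * -0.4 = 0.76

0.76


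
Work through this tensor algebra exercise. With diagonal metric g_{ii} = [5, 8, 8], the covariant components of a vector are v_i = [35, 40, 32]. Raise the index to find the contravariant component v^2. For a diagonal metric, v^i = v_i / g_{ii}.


To raise an index with a diagonal metric: v^i = v_i / g_{ii}.
For index 2: v_2 = 40, g_{22} = 8
v^2 = 40 / 8 = 5

5


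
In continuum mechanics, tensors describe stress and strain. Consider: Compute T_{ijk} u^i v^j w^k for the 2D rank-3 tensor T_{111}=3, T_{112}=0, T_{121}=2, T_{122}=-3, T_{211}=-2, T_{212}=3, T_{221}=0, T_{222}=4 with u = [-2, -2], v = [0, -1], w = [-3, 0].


S = sum over i,j,k of T_{ijk} u_i v_j w_k. Expanding all 8 terms:
T_{111}*u_1*v_1*w_1 = 3*-2*0*-3 = 0  (running total: 0)
T_{112}*u_1*v_1*w_2 = 0*-2*0*0 = 0  (running total: 0)
T_{121}*u_1*v_2*w_1 = 2*-2*-1*-3 = -12  (running total: -12)
T_{122}*u_1*v_2*w_2 = -3*-2*-1*0 = 0  (running total: -12)
T_{211}*u_2*v_1*w_1 = -2*-2*0*-3 = 0  (running total: -12)
T_{212}*u_2*v_1*w_2 = 3*-2*0*0 = 0  (running total: -12)
T_{221}*u_2*v_2*w_1 = 0*-2*-1*-3 = 0  (running total: -12)
T_{222}*u_2*v_2*w_2 = 4*-2*-1*0 = 0  (running total: -12)
S = -12

-12


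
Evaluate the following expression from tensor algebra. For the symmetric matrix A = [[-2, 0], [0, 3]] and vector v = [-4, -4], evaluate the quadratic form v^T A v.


First compute Av:
(Av)_1 = -2*-4 + 0*-4 = 8
(Av)_2 = 0*-4 + 3*-4 = -12
Av = [8, -12]
Then v^T (Av) = -4*8 + -4*-12
= -32 + 48 = 16

16


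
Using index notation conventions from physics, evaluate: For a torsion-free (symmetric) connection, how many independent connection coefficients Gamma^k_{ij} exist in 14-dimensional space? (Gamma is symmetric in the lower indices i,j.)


Christoffel symbols Gamma^k_{ij} are symmetric in i,j, so there are d * d(d+1)/2 independent symbols.
d = 14
d(d+1)/2 = 14 * 15 / 2 = 105
Total = 14 * 105 = 1470

1470


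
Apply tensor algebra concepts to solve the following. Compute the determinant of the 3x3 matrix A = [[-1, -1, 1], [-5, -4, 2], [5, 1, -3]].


Expanding along the first row, det(A) = a11*M_11 - a12*M_12 + a13*M_13, where M_1j is the (1,j) minor.
Minor M_11 = -4*-3 - 2*1 = 10
Minor M_12 = -5*-3 - 2*5 = 5
Minor M_13 = -5*1 - -4*5 = 15
det = -1*(10) - -1*(5) + 1*(15)
    = -10 - -5 + 15
    = 10

10


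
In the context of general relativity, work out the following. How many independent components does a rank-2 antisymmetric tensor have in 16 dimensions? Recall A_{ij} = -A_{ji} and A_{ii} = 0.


An antisymmetric rank-2 tensor satisfies A_{ij} = -A_{ji}, so diagonal entries are zero.
The independent components are the upper-triangular entries: C(n, 2) = n(n-1)/2.
n = 16
C(16, 2) = 16 * 15 / 2 = 240 / 2 = 120

120


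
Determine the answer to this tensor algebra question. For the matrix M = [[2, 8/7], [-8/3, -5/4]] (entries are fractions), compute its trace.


The trace is the sum of diagonal entries.
Diagonal: M[1,1] = 2, M[2,2] = -5/4
Tr(M) = 2 + -5/4
Computing step by step:
After adding M[1,1]: 2
After adding M[2,2]: 3/4
Tr(M) = 3/4

3/4


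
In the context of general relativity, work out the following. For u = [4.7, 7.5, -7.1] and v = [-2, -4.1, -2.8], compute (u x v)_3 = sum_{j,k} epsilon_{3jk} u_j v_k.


(u x v)_3 = sum_{j,k} epsilon_{3jk} u_j v_k. Only permutations of (1,2,3) contribute; the two non-zero terms are:
eps_{312} u_1 v_2 = 1 * 4.7 * -4.1 = -19.27
eps_{321} u_2 v_1 = -1 * 7.5 * -2 = 15
(u x v)_3 = -4.27

-4.27


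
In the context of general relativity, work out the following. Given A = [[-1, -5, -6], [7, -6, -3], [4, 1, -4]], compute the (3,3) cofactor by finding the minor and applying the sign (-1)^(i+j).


To find cofactor C_{33}, delete row 3 and column 3.
The resulting 2x2 submatrix is: [[-1, -5], [7, -6]]
Minor M_{33} = -1*-6 - -5*7
  = 6 - -35 = 41
Sign = (-1)^(3+3) = (-1)^6 = 1
Cofactor C_{33} = 1 * 41 = 41

41


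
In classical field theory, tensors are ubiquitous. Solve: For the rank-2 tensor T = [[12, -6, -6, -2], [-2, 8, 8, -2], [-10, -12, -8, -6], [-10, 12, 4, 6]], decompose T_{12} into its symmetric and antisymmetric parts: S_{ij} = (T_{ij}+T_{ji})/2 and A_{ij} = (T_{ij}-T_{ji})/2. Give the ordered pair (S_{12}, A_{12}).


T_{12} = -6
T_{21} = -2
S_{12} = (-6 + -2)/2 = -8/2 = -4
A_{12} = (-6 - -2)/2 = -4/2 = -2
Check: S + A = -4 + -2 = -6 = T_{12}.

(-4, -2)


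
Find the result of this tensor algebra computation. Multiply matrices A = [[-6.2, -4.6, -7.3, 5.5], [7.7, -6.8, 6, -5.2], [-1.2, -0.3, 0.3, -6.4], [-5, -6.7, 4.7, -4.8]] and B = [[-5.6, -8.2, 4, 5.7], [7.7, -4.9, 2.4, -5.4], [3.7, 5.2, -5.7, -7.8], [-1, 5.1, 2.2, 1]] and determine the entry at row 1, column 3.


(AB)_{ij} = sum_k A_{ik} B_{kj}.
For i=1, j=3:
A_{11} * B_{13} = -6.2 * 4 = -24.8
A_{12} * B_{23} = -4.6 * 2.4 = -11.04
A_{13} * B_{33} = -7.3 * -5.7 = 41.61
A_{14} * B_{43} = 5.5 * 2.2 = 12.1
Sum = -24.8 + -11.04 + 41.61 + 12.1 = 17.87

17.87


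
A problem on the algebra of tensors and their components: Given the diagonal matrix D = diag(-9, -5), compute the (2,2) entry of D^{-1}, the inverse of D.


For a diagonal matrix, the inverse has entries (D^{-1})_{ii} = 1/d_{ii}.
The diagonal entries are: d_{11} = -9, d_{22} = -5
We need (D^{-1})_{22} = 1/d_{22} = 1/-5 = -1/5

-1/5


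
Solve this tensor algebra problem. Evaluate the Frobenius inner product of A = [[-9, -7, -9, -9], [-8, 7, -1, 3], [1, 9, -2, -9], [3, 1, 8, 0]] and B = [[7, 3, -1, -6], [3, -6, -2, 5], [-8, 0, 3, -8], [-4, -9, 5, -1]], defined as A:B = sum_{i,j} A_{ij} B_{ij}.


A:B = sum over all i,j of A_{ij} * B_{ij}.
Row 1: -9*7=-63, -7*3=-21, -9*-1=9, -9*-6=54 => row sum = -21
Row 2: -8*3=-24, 7*-6=-42, -1*-2=2, 3*5=15 => row sum = -49
Row 3: 1*-8=-8, 9*0=0, -2*3=-6, -9*-8=72 => row sum = 58
Row 4: 3*-4=-12, 1*-9=-9, 8*5=40, 0*-1=0 => row sum = 19
Total = -21 + -49 + 58 + 19 = 7

7


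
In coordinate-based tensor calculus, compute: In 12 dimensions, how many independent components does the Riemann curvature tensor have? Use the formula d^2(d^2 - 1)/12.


The Riemann tensor in d dimensions has d^2(d^2 - 1)/12 independent components.
d = 12, so d^2 = 144
d^2 - 1 = 143
d^2(d^2 - 1) = 144 * 143 = 20592
Divide by 12: 20592 / 12 = 1716

1716


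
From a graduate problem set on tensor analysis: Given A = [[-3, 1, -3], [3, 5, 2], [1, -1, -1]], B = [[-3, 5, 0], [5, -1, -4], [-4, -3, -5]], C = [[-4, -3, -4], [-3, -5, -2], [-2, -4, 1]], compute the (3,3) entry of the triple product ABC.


(ABC)_{33} = sum_m (AB)_{3m} C_{m3}. First compute row 3 of AB.
(AB)_{31} = 1*-3 + -1*5 + -1*-4 = -4
(AB)_{32} = 1*5 + -1*-1 + -1*-3 = 9
(AB)_{33} = 1*0 + -1*-4 + -1*-5 = 9
Now contract with column 3 of C:
(AB)_{31} * C_{13} = -4 * -4 = 16
(AB)_{32} * C_{23} = 9 * -2 = -18
(AB)_{33} * C_{33} = 9 * 1 = 9
(ABC)_{33} = 16 + -18 + 9 = 7

7


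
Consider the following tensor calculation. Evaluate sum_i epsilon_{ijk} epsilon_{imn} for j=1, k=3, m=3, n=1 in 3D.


Using the identity: epsilon_{ijk} epsilon_{imn} = delta_{jm} delta_{kn} - delta_{jn} delta_{km}.
delta_{13} = 0
delta_{31} = 0
delta_{11} = 1
delta_{33} = 1
Result = 0 * 0 - 1 * 1 = 0 - 1 = -1

-1


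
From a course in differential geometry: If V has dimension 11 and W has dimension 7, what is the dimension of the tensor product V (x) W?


The dimension of a tensor product is the product of dimensions.
dim(V) = 11, dim(W) = 7
dim(V (x) W) = 11 * 7 = 77

77


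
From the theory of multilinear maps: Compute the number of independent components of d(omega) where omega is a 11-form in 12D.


The exterior derivative of a p-form is a (p+1)-form.
Its number of independent components is C(n, p+1).
n = 12, p+1 = 12
C(12, 12) = 1

1


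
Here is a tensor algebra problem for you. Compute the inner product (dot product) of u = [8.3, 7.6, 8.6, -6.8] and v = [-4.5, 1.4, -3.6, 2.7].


The inner product u . v = sum of u_i * v_i.
Term-by-term: 8.3 * -4.5, 7.6 * 1.4, 8.6 * -3.6, -6.8 * 2.7
Products: -37.35, 10.64, -30.96, -18.36
Sum = -37.35 + 10.64 + -30.96 + -18.36 = -76.03

-76.03


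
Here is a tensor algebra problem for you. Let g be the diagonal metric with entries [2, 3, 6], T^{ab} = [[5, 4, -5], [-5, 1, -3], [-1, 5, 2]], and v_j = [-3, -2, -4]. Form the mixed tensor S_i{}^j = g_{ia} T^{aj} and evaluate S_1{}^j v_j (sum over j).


Step 1: lower the first index. For a diagonal metric, g_{ia} T^{aj} = g_{ii} T^{ij} (no sum on i).
g_{11} = 2
S_1{}^1 = 2 * T^{11} = 2 * 5 = 10
S_1{}^2 = 2 * T^{12} = 2 * 4 = 8
S_1{}^3 = 2 * T^{13} = 2 * -5 = -10
Step 2: contract S_1{}^j with v_j.
S_1{}^1 * v_1 = 10 * -3 = -30
S_1{}^2 * v_2 = 8 * -2 = -16
S_1{}^3 * v_3 = -10 * -4 = 40
Result = -30 + -16 + 40 = -6

-6


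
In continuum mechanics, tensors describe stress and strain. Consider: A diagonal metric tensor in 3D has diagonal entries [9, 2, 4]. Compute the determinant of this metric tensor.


For a diagonal metric, the determinant is the product of diagonal entries.
Diagonal entries: 9, 2, 4
det(g) = 9 * 2 * 4 = 72

72


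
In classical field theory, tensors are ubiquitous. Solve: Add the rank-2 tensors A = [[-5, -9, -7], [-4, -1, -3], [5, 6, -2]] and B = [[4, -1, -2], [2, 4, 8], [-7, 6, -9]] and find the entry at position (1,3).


Tensor addition is component-wise: (A + B)_{ij} = A_{ij} + B_{ij}.
A_{13} = -7
B_{13} = -2
(A + B)_{13} = -7 + -2 = -9

-9


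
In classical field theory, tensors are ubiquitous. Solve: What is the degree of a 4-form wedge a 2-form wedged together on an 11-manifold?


The degree of a wedge product is the sum of the degrees of the individual forms.
Degrees: 4, 2
Total degree = 4 + 2 = 6

6


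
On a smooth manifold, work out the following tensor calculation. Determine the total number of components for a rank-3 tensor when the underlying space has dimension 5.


The number of components of a rank-r tensor in d dimensions is d^r.
Here d = 5 and r = 3.
5^3 = 125

125


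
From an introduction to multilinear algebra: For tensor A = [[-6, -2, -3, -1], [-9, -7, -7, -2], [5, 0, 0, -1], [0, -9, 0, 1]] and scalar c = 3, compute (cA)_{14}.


Scalar multiplication: (cA)_{ij} = c * A_{ij}.
c = 3
A_{14} = -1
(cA)_{14} = 3 * -1 = -3

-3


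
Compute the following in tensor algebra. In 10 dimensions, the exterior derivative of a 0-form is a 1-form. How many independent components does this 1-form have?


The exterior derivative of a p-form is a (p+1)-form.
Its number of independent components is C(n, p+1).
n = 10, p+1 = 1
C(10, 1) = 10

10


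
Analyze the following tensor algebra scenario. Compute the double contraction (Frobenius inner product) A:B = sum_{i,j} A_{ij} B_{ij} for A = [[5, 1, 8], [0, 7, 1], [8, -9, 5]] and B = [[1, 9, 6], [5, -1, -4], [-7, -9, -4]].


A:B = sum over all i,j of A_{ij} * B_{ij}.
Row 1: 5*1=5, 1*9=9, 8*6=48 => row sum = 62
Row 2: 0*5=0, 7*-1=-7, 1*-4=-4 => row sum = -11
Row 3: 8*-7=-56, -9*-9=81, 5*-4=-20 => row sum = 5
Total = 62 + -11 + 5 = 56

56


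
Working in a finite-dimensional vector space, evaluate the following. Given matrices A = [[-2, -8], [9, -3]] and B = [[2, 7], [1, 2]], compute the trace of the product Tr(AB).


Tr(AB) = sum_i (AB)_{ii} where (AB)_{ii} = sum_k A_{ik} B_{ki}.
(AB)_{11} = -2*2 + -8*1 = -12
(AB)_{22} = 9*7 + -3*2 = 57
Tr(AB) = -12 + 57 = 45

45


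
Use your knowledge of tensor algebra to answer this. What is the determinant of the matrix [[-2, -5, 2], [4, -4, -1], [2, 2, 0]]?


Expanding along the first row, det(A) = a11*M_11 - a12*M_12 + a13*M_13, where M_1j is the (1,j) minor.
Minor M_11 = -4*0 - -1*2 = 2
Minor M_12 = 4*0 - -1*2 = 2
Minor M_13 = 4*2 - -4*2 = 16
det = -2*(2) - -5*(2) + 2*(16)
    = -4 - -10 + 32
    = 38

38


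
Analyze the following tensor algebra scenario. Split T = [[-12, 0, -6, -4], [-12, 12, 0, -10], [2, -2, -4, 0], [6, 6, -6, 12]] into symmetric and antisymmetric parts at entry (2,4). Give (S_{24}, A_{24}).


T_{24} = -10
T_{42} = 6
S_{24} = (-10 + 6)/2 = -4/2 = -2
A_{24} = (-10 - 6)/2 = -16/2 = -8
Check: S + A = -2 + -8 = -10 = T_{24}.

(-2, -8)


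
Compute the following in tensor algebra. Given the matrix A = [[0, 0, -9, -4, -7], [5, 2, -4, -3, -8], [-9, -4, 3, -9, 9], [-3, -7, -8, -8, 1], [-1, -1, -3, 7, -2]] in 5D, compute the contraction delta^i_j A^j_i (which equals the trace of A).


The contraction (trace) of a rank-2 tensor is the sum of its diagonal elements.
Diagonal entries: A[1,1] = 0, A[2,2] = 2, A[3,3] = 3, A[4,4] = -8, A[5,5] = -2
Tr(A) = 0 + 2 + 3 + -8 + -2 = -5

-5


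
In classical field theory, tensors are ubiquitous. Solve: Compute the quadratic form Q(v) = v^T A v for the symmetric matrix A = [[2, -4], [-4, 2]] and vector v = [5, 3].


First compute Av:
(Av)_1 = 2*5 + -4*3 = -2
(Av)_2 = -4*5 + 2*3 = -14
Av = [-2, -14]
Then v^T (Av) = 5*-2 + 3*-14
= -10 + -42 = -52

-52


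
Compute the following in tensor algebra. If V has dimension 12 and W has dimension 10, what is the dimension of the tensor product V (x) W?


The dimension of a tensor product is the product of dimensions.
dim(V) = 12, dim(W) = 10
dim(V (x) W) = 12 * 10 = 120

120


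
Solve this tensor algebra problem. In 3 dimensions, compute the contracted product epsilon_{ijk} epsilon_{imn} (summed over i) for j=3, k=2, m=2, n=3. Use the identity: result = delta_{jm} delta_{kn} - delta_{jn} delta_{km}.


Using the identity: epsilon_{ijk} epsilon_{imn} = delta_{jm} delta_{kn} - delta_{jn} delta_{km}.
delta_{32} = 0
delta_{23} = 0
delta_{33} = 1
delta_{22} = 1
Result = 0 * 0 - 1 * 1 = 0 - 1 = -1

-1


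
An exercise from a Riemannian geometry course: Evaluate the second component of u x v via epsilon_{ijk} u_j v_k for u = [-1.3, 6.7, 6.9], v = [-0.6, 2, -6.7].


(u x v)_2 = sum_{j,k} epsilon_{2jk} u_j v_k. Only permutations of (1,2,3) contribute; the two non-zero terms are:
eps_{213} u_1 v_3 = -1 * -1.3 * -6.7 = -8.71
eps_{231} u_3 v_1 = 1 * 6.9 * -0.6 = -4.14
(u x v)_2 = -12.85

-12.85


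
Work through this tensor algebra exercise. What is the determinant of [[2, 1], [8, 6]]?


For a 2x2 matrix [[a, b], [c, d]], det = a*d - b*c.
a = 2, b = 1, c = 8, d = 6
a*d = 2 * 6 = 12
b*c = 1 * 8 = 8
det = 12 - 8 = 4

4


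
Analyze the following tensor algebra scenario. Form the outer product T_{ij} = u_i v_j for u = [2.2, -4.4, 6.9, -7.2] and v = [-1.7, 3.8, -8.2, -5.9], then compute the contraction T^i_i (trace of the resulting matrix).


The outer product gives T_{ij} = u_i v_j.
The trace (contraction) is Tr(T) = sum_i T_{ii} = sum_i u_i v_i.
Diagonal entries:
T_{11} = u_1 * v_1 = 2.2 * -1.7 = -3.74
T_{22} = u_2 * v_2 = -4.4 * 3.8 = -16.72
T_{33} = u_3 * v_3 = 6.9 * -8.2 = -56.58
T_{44} = u_4 * v_4 = -7.2 * -5.9 = 42.48
Tr(T) = -3.74 + -16.72 + -56.58 + 42.48 = -34.56

-34.56


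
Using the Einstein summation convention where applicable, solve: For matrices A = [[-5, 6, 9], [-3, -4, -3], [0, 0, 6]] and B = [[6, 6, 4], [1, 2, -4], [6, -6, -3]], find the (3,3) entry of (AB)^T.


(AB)^T_{ij} = (AB)_{ji} = sum_k A_{jk} B_{ki}.
For i=3, j=3 we need (AB)_{33}:
A_{31} * B_{13} = 0 * 4 = 0
A_{32} * B_{23} = 0 * -4 = 0
A_{33} * B_{33} = 6 * -3 = -18
Sum = 0 + 0 + -18 = -18

-18


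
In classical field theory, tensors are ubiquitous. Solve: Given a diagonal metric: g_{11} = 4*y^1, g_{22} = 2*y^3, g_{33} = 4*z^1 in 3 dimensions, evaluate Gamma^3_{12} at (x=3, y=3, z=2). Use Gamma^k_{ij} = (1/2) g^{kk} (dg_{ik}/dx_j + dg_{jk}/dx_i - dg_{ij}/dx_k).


For a diagonal metric, Gamma^k_{ij} = (1/2) g^{kk} (dg_{ik}/dx_j + dg_{jk}/dx_i - dg_{ij}/dx_k).
The metric is diagonal, so g_{ab} = 0 for a != b.
At the given point: g_{11} = 12, g_{22} = 54, g_{33} = 8
g^{33} = 1/8
dg_{13}/dx_2 = 0 (off-diagonal)
dg_{23}/dx_1 = 0 (off-diagonal)
dg_{12}/dx_3 = 0 (off-diagonal)
Numerator = 0 + 0 - 0 = 0
Gamma^3_{12} = 0 / (2 * 8) = 0

0


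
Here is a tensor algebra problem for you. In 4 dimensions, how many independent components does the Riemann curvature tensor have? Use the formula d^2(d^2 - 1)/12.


The Riemann tensor in d dimensions has d^2(d^2 - 1)/12 independent components.
d = 4, so d^2 = 16
d^2 - 1 = 15
d^2(d^2 - 1) = 16 * 15 = 240
Divide by 12: 240 / 12 = 20

20


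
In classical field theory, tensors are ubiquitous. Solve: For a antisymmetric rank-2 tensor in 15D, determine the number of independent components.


A antisymmetric rank-2 tensor in d dimensions has d(d-1)/2 independent components.
d = 15
d(d-1)/2 = 15 * 14 / 2 = 210 / 2 = 105

105


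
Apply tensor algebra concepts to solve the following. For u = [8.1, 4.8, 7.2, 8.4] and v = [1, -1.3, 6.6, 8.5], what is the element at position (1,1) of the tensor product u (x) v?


The outer product entry T_{ij} = u_i * v_j.
We need i=1, j=1.
u_1 = 8.1, v_1 = 1
T_{1,1} = 8.1 * 1 = 8.1

8.1


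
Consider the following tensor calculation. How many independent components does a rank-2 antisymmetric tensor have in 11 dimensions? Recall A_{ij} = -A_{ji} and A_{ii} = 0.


An antisymmetric rank-2 tensor satisfies A_{ij} = -A_{ji}, so diagonal entries are zero.
The independent components are the upper-triangular entries: C(n, 2) = n(n-1)/2.
n = 11
C(11, 2) = 11 * 10 / 2 = 110 / 2 = 55

55


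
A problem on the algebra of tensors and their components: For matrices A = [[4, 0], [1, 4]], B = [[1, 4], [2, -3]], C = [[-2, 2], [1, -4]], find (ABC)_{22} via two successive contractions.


(ABC)_{22} = sum_m (AB)_{2m} C_{m2}. First compute row 2 of AB.
(AB)_{21} = 1*1 + 4*2 = 9
(AB)_{22} = 1*4 + 4*-3 = -8
Now contract with column 2 of C:
(AB)_{21} * C_{12} = 9 * 2 = 18
(AB)_{22} * C_{22} = -8 * -4 = 32
(ABC)_{22} = 18 + 32 = 50

50


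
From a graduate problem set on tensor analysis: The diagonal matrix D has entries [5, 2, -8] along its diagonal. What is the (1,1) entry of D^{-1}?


For a diagonal matrix, the inverse has entries (D^{-1})_{ii} = 1/d_{ii}.
The diagonal entries are: d_{11} = 5, d_{22} = 2, d_{33} = -8
We need (D^{-1})_{11} = 1/d_{11} = 1/5 = 1/5

1/5


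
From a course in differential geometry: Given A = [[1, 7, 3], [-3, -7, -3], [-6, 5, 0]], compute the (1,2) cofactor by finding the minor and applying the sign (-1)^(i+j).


To find cofactor C_{12}, delete row 1 and column 2.
The resulting 2x2 submatrix is: [[-3, -3], [-6, 0]]
Minor M_{12} = -3*0 - -3*-6
  = 0 - 18 = -18
Sign = (-1)^(1+2) = (-1)^3 = -1
Cofactor C_{12} = -1 * -18 = 18

18


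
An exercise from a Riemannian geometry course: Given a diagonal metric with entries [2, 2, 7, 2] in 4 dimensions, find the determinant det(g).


For a diagonal metric, the determinant is the product of diagonal entries.
Diagonal entries: 2, 2, 7, 2
det(g) = 2 * 2 * 7 * 2 = 56

56


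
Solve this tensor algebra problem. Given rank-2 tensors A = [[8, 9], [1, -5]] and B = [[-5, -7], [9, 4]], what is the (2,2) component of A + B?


Tensor addition is component-wise: (A + B)_{ij} = A_{ij} + B_{ij}.
A_{22} = -5
B_{22} = 4
(A + B)_{22} = -5 + 4 = -1

-1


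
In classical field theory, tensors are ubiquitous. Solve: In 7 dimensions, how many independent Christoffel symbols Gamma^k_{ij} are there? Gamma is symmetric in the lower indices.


Christoffel symbols Gamma^k_{ij} are symmetric in i,j, so there are d * d(d+1)/2 independent symbols.
d = 7
d(d+1)/2 = 7 * 8 / 2 = 28
Total = 7 * 28 = 196

196


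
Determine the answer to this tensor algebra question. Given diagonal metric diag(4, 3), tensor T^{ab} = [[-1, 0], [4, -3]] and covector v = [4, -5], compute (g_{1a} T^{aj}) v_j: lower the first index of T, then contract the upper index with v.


Step 1: lower the first index. For a diagonal metric, g_{ia} T^{aj} = g_{ii} T^{ij} (no sum on i).
g_{11} = 4
S_1{}^1 = 4 * T^{11} = 4 * -1 = -4
S_1{}^2 = 4 * T^{12} = 4 * 0 = 0
Step 2: contract S_1{}^j with v_j.
S_1{}^1 * v_1 = -4 * 4 = -16
S_1{}^2 * v_2 = 0 * -5 = 0
Result = -16 + 0 = -16

-16


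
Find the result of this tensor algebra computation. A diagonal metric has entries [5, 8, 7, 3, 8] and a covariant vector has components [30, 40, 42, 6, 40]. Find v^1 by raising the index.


To raise an index with a diagonal metric: v^i = v_i / g_{ii}.
For index 1: v_1 = 30, g_{11} = 5
v^1 = 30 / 5 = 6

6


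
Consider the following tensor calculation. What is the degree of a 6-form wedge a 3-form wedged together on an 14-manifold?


The degree of a wedge product is the sum of the degrees of the individual forms.
Degrees: 6, 3
Total degree = 6 + 3 = 9

9


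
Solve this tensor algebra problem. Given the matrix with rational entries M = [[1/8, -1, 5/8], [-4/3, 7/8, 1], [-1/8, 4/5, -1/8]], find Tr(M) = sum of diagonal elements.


The trace is the sum of diagonal entries.
Diagonal: M[1,1] = 1/8, M[2,2] = 7/8, M[3,3] = -1/8
Tr(M) = 1/8 + 7/8 + -1/8
Computing step by step:
After adding M[1,1]: 1/8
After adding M[2,2]: 1
After adding M[3,3]: 7/8
Tr(M) = 7/8

7/8


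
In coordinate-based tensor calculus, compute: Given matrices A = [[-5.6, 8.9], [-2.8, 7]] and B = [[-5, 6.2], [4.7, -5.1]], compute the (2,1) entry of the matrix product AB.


(AB)_{ij} = sum_k A_{ik} B_{kj}.
For i=2, j=1:
A_{21} * B_{11} = -2.8 * -5 = 14
A_{22} * B_{21} = 7 * 4.7 = 32.9
Sum = 14 + 32.9 = 46.9

46.9


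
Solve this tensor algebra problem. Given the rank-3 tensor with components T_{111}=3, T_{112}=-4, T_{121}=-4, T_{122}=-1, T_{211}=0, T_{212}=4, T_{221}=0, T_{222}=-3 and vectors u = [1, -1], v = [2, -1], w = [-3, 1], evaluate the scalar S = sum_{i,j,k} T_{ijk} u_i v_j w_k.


S = sum over i,j,k of T_{ijk} u_i v_j w_k. Expanding all 8 terms:
T_{111}*u_1*v_1*w_1 = 3*1*2*-3 = -18  (running total: -18)
T_{112}*u_1*v_1*w_2 = -4*1*2*1 = -8  (running total: -26)
T_{121}*u_1*v_2*w_1 = -4*1*-1*-3 = -12  (running total: -38)
T_{122}*u_1*v_2*w_2 = -1*1*-1*1 = 1  (running total: -37)
T_{211}*u_2*v_1*w_1 = 0*-1*2*-3 = 0  (running total: -37)
T_{212}*u_2*v_1*w_2 = 4*-1*2*1 = -8  (running total: -45)
T_{221}*u_2*v_2*w_1 = 0*-1*-1*-3 = 0  (running total: -45)
T_{222}*u_2*v_2*w_2 = -3*-1*-1*1 = -3  (running total: -48)
S = -48

-48


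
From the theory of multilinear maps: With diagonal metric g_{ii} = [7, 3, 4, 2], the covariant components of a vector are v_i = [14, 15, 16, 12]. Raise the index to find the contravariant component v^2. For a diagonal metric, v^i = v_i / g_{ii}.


To raise an index with a diagonal metric: v^i = v_i / g_{ii}.
For index 2: v_2 = 15, g_{22} = 3
v^2 = 15 / 3 = 5

5


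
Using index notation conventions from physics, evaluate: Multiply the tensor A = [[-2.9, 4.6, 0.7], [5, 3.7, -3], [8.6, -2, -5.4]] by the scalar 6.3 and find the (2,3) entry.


Scalar multiplication: (cA)_{ij} = c * A_{ij}.
c = 6.3
A_{23} = -3
(cA)_{23} = 6.3 * -3 = -18.9

-18.9


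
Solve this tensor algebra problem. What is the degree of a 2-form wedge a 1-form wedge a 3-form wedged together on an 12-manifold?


The degree of a wedge product is the sum of the degrees of the individual forms.
Degrees: 2, 1, 3
Total degree = 2 + 1 + 3 = 6

6


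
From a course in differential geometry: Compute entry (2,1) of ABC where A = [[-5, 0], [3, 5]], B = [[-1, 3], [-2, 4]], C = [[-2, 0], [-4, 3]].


(ABC)_{21} = sum_m (AB)_{2m} C_{m1}. First compute row 2 of AB.
(AB)_{21} = 3*-1 + 5*-2 = -13
(AB)_{22} = 3*3 + 5*4 = 29
Now contract with column 1 of C:
(AB)_{21} * C_{11} = -13 * -2 = 26
(AB)_{22} * C_{21} = 29 * -4 = -116
(ABC)_{21} = 26 + -116 = -90

-90


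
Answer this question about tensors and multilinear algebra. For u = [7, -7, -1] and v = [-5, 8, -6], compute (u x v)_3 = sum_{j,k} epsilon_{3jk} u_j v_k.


(u x v)_3 = sum_{j,k} epsilon_{3jk} u_j v_k. Only permutations of (1,2,3) contribute; the two non-zero terms are:
eps_{312} u_1 v_2 = 1 * 7 * 8 = 56
eps_{321} u_2 v_1 = -1 * -7 * -5 = -35
(u x v)_3 = 21

21


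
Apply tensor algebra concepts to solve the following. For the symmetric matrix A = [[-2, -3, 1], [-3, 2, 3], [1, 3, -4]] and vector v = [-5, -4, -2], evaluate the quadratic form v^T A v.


First compute Av:
(Av)_1 = -2*-5 + -3*-4 + 1*-2 = 20
(Av)_2 = -3*-5 + 2*-4 + 3*-2 = 1
(Av)_3 = 1*-5 + 3*-4 + -4*-2 = -9
Av = [20, 1, -9]
Then v^T (Av) = -5*20 + -4*1 + -2*-9
= -100 + -4 + 18 = -86

-86


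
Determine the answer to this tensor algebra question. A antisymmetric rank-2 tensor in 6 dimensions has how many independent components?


A antisymmetric rank-2 tensor in d dimensions has d(d-1)/2 independent components.
d = 6
d(d-1)/2 = 6 * 5 / 2 = 30 / 2 = 15

15


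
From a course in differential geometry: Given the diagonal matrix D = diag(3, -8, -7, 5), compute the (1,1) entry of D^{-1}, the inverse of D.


For a diagonal matrix, the inverse has entries (D^{-1})_{ii} = 1/d_{ii}.
The diagonal entries are: d_{11} = 3, d_{22} = -8, d_{33} = -7, d_{44} = 5
We need (D^{-1})_{11} = 1/d_{11} = 1/3 = 1/3

1/3


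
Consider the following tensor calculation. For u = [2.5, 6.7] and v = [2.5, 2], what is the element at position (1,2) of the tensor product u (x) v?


The outer product entry T_{ij} = u_i * v_j.
We need i=1, j=2.
u_1 = 2.5, v_2 = 2
T_{1,2} = 2.5 * 2 = 5

5


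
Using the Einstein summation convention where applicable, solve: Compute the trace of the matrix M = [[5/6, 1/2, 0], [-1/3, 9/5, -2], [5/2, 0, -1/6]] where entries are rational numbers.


The trace is the sum of diagonal entries.
Diagonal: M[1,1] = 5/6, M[2,2] = 9/5, M[3,3] = -1/6
Tr(M) = 5/6 + 9/5 + -1/6
Computing step by step:
After adding M[1,1]: 5/6
After adding M[2,2]: 79/30
After adding M[3,3]: 37/15
Tr(M) = 37/15

37/15


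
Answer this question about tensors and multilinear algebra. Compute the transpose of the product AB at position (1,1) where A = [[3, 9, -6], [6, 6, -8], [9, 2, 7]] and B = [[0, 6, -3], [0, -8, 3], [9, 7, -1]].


(AB)^T_{ij} = (AB)_{ji} = sum_k A_{jk} B_{ki}.
For i=1, j=1 we need (AB)_{11}:
A_{11} * B_{11} = 3 * 0 = 0
A_{12} * B_{21} = 9 * 0 = 0
A_{13} * B_{31} = -6 * 9 = -54
Sum = 0 + 0 + -54 = -54

-54


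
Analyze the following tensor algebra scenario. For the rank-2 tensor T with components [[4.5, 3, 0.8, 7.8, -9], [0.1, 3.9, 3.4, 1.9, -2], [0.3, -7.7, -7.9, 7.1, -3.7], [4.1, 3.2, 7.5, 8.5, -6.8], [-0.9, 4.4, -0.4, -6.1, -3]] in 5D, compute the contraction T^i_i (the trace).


The contraction (trace) of a rank-2 tensor is the sum of its diagonal elements.
Diagonal entries: A[1,1] = 4.5, A[2,2] = 3.9, A[3,3] = -7.9, A[4,4] = 8.5, A[5,5] = -3
Tr(A) = 4.5 + 3.9 + -7.9 + 8.5 + -3 = 6

6


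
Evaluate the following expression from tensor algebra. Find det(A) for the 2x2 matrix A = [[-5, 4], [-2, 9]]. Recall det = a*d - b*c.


For a 2x2 matrix [[a, b], [c, d]], det = a*d - b*c.
a = -5, b = 4, c = -2, d = 9
a*d = -5 * 9 = -45
b*c = 4 * -2 = -8
det = -45 - -8 = -37

-37


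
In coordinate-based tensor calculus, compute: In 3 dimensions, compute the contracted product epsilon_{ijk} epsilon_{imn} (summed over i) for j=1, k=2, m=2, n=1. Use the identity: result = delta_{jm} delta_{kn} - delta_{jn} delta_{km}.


Using the identity: epsilon_{ijk} epsilon_{imn} = delta_{jm} delta_{kn} - delta_{jn} delta_{km}.
delta_{12} = 0
delta_{21} = 0
delta_{11} = 1
delta_{22} = 1
Result = 0 * 0 - 1 * 1 = 0 - 1 = -1

-1


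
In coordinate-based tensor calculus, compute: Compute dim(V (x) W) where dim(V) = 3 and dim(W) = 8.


The dimension of a tensor product is the product of dimensions.
dim(V) = 3, dim(W) = 8
dim(V (x) W) = 3 * 8 = 24

24


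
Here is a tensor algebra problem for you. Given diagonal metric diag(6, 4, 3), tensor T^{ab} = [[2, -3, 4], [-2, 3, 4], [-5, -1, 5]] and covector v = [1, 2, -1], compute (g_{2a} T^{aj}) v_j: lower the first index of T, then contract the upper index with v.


Step 1: lower the first index. For a diagonal metric, g_{ia} T^{aj} = g_{ii} T^{ij} (no sum on i).
g_{22} = 4
S_2{}^1 = 4 * T^{21} = 4 * -2 = -8
S_2{}^2 = 4 * T^{22} = 4 * 3 = 12
S_2{}^3 = 4 * T^{23} = 4 * 4 = 16
Step 2: contract S_2{}^j with v_j.
S_2{}^1 * v_1 = -8 * 1 = -8
S_2{}^2 * v_2 = 12 * 2 = 24
S_2{}^3 * v_3 = 16 * -1 = -16
Result = -8 + 24 + -16 = 0

0


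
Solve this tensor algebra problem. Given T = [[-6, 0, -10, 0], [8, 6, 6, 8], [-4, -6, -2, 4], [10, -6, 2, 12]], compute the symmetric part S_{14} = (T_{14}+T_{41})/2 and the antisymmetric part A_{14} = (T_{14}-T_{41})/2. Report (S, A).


T_{14} = 0
T_{41} = 10
S_{14} = (0 + 10)/2 = 10/2 = 5
A_{14} = (0 - 10)/2 = -10/2 = -5
Check: S + A = 5 + -5 = 0 = T_{14}.

(5, -5)


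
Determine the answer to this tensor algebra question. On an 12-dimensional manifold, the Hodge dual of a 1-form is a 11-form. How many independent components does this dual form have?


The Hodge dual of a p-form on an n-dimensional manifold is an (n-p)-form.
n = 12, p = 1, so dual degree = 12 - 1 = 11
The number of components is C(n, n-p) = C(12, 11) = 12

12


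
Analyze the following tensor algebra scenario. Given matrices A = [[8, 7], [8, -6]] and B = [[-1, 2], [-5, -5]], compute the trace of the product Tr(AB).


Tr(AB) = sum_i (AB)_{ii} where (AB)_{ii} = sum_k A_{ik} B_{ki}.
(AB)_{11} = 8*-1 + 7*-5 = -43
(AB)_{22} = 8*2 + -6*-5 = 46
Tr(AB) = -43 + 46 = 3

3


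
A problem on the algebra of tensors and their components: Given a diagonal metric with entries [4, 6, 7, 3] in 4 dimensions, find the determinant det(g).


For a diagonal metric, the determinant is the product of diagonal entries.
Diagonal entries: 4, 6, 7, 3
det(g) = 4 * 6 * 7 * 3 = 504

504


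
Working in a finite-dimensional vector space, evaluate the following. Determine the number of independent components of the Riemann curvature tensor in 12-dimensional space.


The Riemann tensor in d dimensions has d^2(d^2 - 1)/12 independent components.
d = 12, so d^2 = 144
d^2 - 1 = 143
d^2(d^2 - 1) = 144 * 143 = 20592
Divide by 12: 20592 / 12 = 1716

1716


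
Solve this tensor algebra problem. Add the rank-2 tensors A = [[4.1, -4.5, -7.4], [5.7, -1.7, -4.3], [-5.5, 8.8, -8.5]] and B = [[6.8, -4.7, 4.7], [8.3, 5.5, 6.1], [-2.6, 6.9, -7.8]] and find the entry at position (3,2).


Tensor addition is component-wise: (A + B)_{ij} = A_{ij} + B_{ij}.
A_{32} = 8.8
B_{32} = 6.9
(A + B)_{32} = 8.8 + 6.9 = 15.7

15.7


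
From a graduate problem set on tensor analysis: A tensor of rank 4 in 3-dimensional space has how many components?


The number of components of a rank-r tensor in d dimensions is d^r.
Here d = 3 and r = 4.
3^4 = 81

81


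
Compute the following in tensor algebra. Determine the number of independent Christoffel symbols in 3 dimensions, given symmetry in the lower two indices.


Christoffel symbols Gamma^k_{ij} are symmetric in i,j, so there are d * d(d+1)/2 independent symbols.
d = 3
d(d+1)/2 = 3 * 4 / 2 = 6
Total = 3 * 6 = 18

18


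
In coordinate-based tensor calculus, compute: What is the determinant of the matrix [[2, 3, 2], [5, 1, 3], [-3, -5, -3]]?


Expanding along the first row, det(A) = a11*M_11 - a12*M_12 + a13*M_13, where M_1j is the (1,j) minor.
Minor M_11 = 1*-3 - 3*-5 = 12
Minor M_12 = 5*-3 - 3*-3 = -6
Minor M_13 = 5*-5 - 1*-3 = -22
det = 2*(12) - 3*(-6) + 2*(-22)
    = 24 - -18 + -44
    = -2

-2


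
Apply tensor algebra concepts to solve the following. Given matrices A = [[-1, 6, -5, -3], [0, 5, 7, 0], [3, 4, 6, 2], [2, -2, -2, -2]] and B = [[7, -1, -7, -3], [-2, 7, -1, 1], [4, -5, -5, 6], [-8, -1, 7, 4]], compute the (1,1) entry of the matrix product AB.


(AB)_{ij} = sum_k A_{ik} B_{kj}.
For i=1, j=1:
A_{11} * B_{11} = -1 * 7 = -7
A_{12} * B_{21} = 6 * -2 = -12
A_{13} * B_{31} = -5 * 4 = -20
A_{14} * B_{41} = -3 * -8 = 24
Sum = -7 + -12 + -20 + 24 = -15

-15


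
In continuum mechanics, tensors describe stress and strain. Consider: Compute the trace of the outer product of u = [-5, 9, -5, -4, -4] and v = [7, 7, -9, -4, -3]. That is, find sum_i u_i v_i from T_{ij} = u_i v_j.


The outer product gives T_{ij} = u_i v_j.
The trace (contraction) is Tr(T) = sum_i T_{ii} = sum_i u_i v_i.
Diagonal entries:
T_{11} = u_1 * v_1 = -5 * 7 = -35
T_{22} = u_2 * v_2 = 9 * 7 = 63
T_{33} = u_3 * v_3 = -5 * -9 = 45
T_{44} = u_4 * v_4 = -4 * -4 = 16
T_{55} = u_5 * v_5 = -4 * -3 = 12
Tr(T) = -35 + 63 + 45 + 16 + 12 = 101

101


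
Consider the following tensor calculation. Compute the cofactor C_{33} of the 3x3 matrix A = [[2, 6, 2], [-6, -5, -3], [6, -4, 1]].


To find cofactor C_{33}, delete row 3 and column 3.
The resulting 2x2 submatrix is: [[2, 6], [-6, -5]]
Minor M_{33} = 2*-5 - 6*-6
  = -10 - -36 = 26
Sign = (-1)^(3+3) = (-1)^6 = 1
Cofactor C_{33} = 1 * 26 = 26

26


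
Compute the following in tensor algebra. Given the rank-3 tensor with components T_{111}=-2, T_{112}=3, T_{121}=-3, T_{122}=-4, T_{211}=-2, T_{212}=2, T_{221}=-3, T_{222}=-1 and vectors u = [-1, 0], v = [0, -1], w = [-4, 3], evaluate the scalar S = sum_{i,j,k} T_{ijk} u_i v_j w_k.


S = sum over i,j,k of T_{ijk} u_i v_j w_k. Expanding all 8 terms:
T_{111}*u_1*v_1*w_1 = -2*-1*0*-4 = 0  (running total: 0)
T_{112}*u_1*v_1*w_2 = 3*-1*0*3 = 0  (running total: 0)
T_{121}*u_1*v_2*w_1 = -3*-1*-1*-4 = 12  (running total: 12)
T_{122}*u_1*v_2*w_2 = -4*-1*-1*3 = -12  (running total: 0)
T_{211}*u_2*v_1*w_1 = -2*0*0*-4 = 0  (running total: 0)
T_{212}*u_2*v_1*w_2 = 2*0*0*3 = 0  (running total: 0)
T_{221}*u_2*v_2*w_1 = -3*0*-1*-4 = 0  (running total: 0)
T_{222}*u_2*v_2*w_2 = -1*0*-1*3 = 0  (running total: 0)
S = 0

0


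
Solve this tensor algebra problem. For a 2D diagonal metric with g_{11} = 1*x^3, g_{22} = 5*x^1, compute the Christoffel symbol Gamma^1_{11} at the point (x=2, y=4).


For a diagonal metric, Gamma^k_{ij} = (1/2) g^{kk} (dg_{ik}/dx_j + dg_{jk}/dx_i - dg_{ij}/dx_k).
The metric is diagonal, so g_{ab} = 0 for a != b.
At the given point: g_{11} = 8, g_{22} = 10
g^{11} = 1/8
dg_{11}/dx_1 = dg_{11}/dx_1 = 12
dg_{11}/dx_1 = dg_{11}/dx_1 = 12
dg_{11}/dx_1 = dg_{11}/dx_1 = 12
Numerator = 12 + 12 - 12 = 12
Gamma^1_{11} = 12 / (2 * 8) = 3/4

3/4


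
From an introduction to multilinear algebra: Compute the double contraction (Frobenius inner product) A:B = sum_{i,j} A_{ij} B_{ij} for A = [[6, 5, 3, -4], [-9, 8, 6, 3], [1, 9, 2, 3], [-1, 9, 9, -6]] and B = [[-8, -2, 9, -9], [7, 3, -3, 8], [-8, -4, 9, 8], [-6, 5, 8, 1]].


A:B = sum over all i,j of A_{ij} * B_{ij}.
Row 1: 6*-8=-48, 5*-2=-10, 3*9=27, -4*-9=36 => row sum = 5
Row 2: -9*7=-63, 8*3=24, 6*-3=-18, 3*8=24 => row sum = -33
Row 3: 1*-8=-8, 9*-4=-36, 2*9=18, 3*8=24 => row sum = -2
Row 4: -1*-6=6, 9*5=45, 9*8=72, -6*1=-6 => row sum = 117
Total = 5 + -33 + -2 + 117 = 87

87


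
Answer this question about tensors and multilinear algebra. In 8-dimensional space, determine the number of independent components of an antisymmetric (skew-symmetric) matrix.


An antisymmetric rank-2 tensor satisfies A_{ij} = -A_{ji}, so diagonal entries are zero.
The independent components are the upper-triangular entries: C(n, 2) = n(n-1)/2.
n = 8
C(8, 2) = 8 * 7 / 2 = 56 / 2 = 28

28


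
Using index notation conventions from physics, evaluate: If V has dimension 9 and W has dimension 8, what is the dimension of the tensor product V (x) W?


The dimension of a tensor product is the product of dimensions.
dim(V) = 9, dim(W) = 8
dim(V (x) W) = 9 * 8 = 72

72


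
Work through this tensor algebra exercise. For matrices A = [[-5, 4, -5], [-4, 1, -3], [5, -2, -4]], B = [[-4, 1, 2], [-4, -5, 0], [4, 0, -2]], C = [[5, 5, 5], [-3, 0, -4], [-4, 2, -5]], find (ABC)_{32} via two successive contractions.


(ABC)_{32} = sum_m (AB)_{3m} C_{m2}. First compute row 3 of AB.
(AB)_{31} = 5*-4 + -2*-4 + -4*4 = -28
(AB)_{32} = 5*1 + -2*-5 + -4*0 = 15
(AB)_{33} = 5*2 + -2*0 + -4*-2 = 18
Now contract with column 2 of C:
(AB)_{31} * C_{12} = -28 * 5 = -140
(AB)_{32} * C_{22} = 15 * 0 = 0
(AB)_{33} * C_{32} = 18 * 2 = 36
(ABC)_{32} = -140 + 0 + 36 = -104

-104


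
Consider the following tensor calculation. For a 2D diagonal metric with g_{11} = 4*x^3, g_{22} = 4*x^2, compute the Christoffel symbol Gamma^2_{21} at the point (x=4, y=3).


For a diagonal metric, Gamma^k_{ij} = (1/2) g^{kk} (dg_{ik}/dx_j + dg_{jk}/dx_i - dg_{ij}/dx_k).
The metric is diagonal, so g_{ab} = 0 for a != b.
At the given point: g_{11} = 256, g_{22} = 64
g^{22} = 1/64
dg_{22}/dx_1 = dg_{22}/dx_1 = 32
dg_{12}/dx_2 = 0 (off-diagonal)
dg_{21}/dx_2 = 0 (off-diagonal)
Numerator = 32 + 0 - 0 = 32
Gamma^2_{21} = 32 / (2 * 64) = 1/4

1/4


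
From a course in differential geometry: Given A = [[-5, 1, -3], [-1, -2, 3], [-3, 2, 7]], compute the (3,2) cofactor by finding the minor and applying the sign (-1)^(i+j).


To find cofactor C_{32}, delete row 3 and column 2.
The resulting 2x2 submatrix is: [[-5, -3], [-1, 3]]
Minor M_{32} = -5*3 - -3*-1
  = -15 - 3 = -18
Sign = (-1)^(3+2) = (-1)^5 = -1
Cofactor C_{32} = -1 * -18 = 18

18


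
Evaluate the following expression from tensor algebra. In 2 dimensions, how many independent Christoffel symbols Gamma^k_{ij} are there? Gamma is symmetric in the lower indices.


Christoffel symbols Gamma^k_{ij} are symmetric in i,j, so there are d * d(d+1)/2 independent symbols.
d = 2
d(d+1)/2 = 2 * 3 / 2 = 3
Total = 2 * 3 = 6

6
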